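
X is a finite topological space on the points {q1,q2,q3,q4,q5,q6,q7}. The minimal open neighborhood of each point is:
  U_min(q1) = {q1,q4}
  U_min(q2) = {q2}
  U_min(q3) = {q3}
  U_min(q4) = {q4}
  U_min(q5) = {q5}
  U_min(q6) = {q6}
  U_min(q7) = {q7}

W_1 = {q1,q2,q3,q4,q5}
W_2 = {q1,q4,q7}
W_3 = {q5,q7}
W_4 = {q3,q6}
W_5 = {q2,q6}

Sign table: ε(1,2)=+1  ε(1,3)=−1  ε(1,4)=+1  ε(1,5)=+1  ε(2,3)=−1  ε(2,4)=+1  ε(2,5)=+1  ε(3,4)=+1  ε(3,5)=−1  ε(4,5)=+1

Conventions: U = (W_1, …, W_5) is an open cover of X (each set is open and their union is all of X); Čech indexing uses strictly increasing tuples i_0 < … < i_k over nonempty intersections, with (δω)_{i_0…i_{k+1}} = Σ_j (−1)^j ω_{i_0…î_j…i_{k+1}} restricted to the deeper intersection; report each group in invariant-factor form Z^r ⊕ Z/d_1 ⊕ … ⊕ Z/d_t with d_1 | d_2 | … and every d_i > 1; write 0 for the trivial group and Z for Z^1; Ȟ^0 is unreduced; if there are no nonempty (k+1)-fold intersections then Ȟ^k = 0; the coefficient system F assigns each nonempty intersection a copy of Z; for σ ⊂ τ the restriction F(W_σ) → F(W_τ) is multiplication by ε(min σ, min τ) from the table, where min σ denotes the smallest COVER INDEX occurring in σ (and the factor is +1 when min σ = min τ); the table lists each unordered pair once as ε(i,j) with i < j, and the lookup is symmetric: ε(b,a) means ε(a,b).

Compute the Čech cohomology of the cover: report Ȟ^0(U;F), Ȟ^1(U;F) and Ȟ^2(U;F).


cover nerve:
  W12={q1,q4} W13={q5} W14={q3} W15={q2} W23={q7} W45={q6}
C dims 5,6; δ0: rk 4, SNF 1^4
Ȟ^0: (5−4)−0=1 ⇒ Z
Ȟ^1: (6−0)−4=2 ⇒ Z^2
Ȟ^2: (0−0)−0=0 ⇒ 0

Ȟ^0 ≅ Z, Ȟ^1 ≅ Z^2, Ȟ^2 ≅ 0


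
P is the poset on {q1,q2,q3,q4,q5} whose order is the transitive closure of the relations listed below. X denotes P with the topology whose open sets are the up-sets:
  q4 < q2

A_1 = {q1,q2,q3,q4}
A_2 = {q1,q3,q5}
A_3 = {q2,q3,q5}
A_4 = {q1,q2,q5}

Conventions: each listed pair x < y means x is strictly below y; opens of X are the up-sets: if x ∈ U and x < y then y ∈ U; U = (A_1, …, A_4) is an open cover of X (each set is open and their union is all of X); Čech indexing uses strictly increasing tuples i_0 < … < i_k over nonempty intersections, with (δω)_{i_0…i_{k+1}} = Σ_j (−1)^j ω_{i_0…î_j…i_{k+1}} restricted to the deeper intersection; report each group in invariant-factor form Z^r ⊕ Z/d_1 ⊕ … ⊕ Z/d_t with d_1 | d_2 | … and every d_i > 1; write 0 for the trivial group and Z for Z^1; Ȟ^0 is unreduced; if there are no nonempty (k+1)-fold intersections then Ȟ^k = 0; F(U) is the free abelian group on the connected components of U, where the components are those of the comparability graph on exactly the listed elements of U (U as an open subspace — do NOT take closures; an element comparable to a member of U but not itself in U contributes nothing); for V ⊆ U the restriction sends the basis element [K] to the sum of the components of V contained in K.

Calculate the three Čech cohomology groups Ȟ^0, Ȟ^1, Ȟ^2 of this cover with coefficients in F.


Ȟ^0(U;F) ≅ Z^4; Ȟ^1(U;F) ≅ 0; Ȟ^2(U;F) ≅ 0

nerve of the cover:
  A12={q1,q3} A13={q2,q3} A14={q1,q2} A23={q3,q5} A24={q1,q5} A34={q2,q5}
  A123={q3} A124={q1} A134={q2} A234={q5}
components per intersection:
  A1: {q1} {q2,q4} {q3}
  A2: {q1} {q3} {q5}
  A3: {q2} {q3} {q5}
  A4: {q1} {q2} {q5}
  A12: {q1} {q3}
  A13: {q2} {q3}
  A14: {q1} {q2}
  A23: {q3} {q5}
  A24: {q1} {q5}
  A34: {q2} {q5}
  A123: {q3}
  A124: {q1}
  A134: {q2}
  A234: {q5}
C dims 12,12,4; δ0: rk 8, SNF 1^8; δ1: rk 4, SNF 1^4
Ȟ^0 = (12 − 8) − 0 = 4, so Ȟ^0 ≅ Z^4
Ȟ^1 = (12 − 4) − 8 = 0, so Ȟ^1 ≅ 0
Ȟ^2 = (4 − 0) − 4 = 0, so Ȟ^2 ≅ 0


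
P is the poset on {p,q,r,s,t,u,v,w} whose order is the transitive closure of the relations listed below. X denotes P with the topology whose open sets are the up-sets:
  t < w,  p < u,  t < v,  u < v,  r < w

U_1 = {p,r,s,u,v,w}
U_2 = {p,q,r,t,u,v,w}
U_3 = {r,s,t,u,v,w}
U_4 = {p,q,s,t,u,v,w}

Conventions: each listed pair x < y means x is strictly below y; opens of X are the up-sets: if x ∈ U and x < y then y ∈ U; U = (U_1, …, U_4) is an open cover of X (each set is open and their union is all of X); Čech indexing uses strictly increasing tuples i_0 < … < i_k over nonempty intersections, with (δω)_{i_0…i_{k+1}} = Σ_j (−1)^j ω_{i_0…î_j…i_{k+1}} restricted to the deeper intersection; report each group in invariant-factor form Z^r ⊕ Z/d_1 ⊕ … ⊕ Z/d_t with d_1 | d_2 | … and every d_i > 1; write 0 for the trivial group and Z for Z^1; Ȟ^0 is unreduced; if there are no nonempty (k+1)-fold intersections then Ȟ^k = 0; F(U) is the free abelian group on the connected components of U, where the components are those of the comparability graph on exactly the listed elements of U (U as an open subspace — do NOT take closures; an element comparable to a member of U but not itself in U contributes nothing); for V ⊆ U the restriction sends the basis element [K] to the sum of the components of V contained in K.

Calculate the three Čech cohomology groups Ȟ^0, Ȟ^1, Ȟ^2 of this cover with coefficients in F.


Ȟ^0(U;F) ≅ Z^3, Ȟ^1(U;F) ≅ 0 and Ȟ^2(U;F) ≅ 0

nerve of the cover:
  U12={p,r,u,v,w} U13={r,s,u,v,w} U14={p,s,u,v,w} U23={r,t,u,v,w} U24={p,q,t,u,v,w} U34={s,t,u,v,w}
  U123={r,u,v,w} U124={p,u,v,w} U134={s,u,v,w} U234={t,u,v,w}
  U1234={u,v,w}
components per intersection:
  U1: {p,u,v} {r,w} {s}
  U2: {p,r,t,u,v,w} {q}
  U3: {r,t,u,v,w} {s}
  U4: {p,t,u,v,w} {q} {s}
  U12: {p,u,v} {r,w}
  U13: {r,w} {s} {u,v}
  U14: {p,u,v} {s} {w}
  U23: {r,t,u,v,w}
  U24: {p,t,u,v,w} {q}
  U34: {s} {t,u,v,w}
  U123: {r,w} {u,v}
  U124: {p,u,v} {w}
  U134: {s} {u,v} {w}
  U234: {t,u,v,w}
  U1234: {u,v} {w}
C dims 10,13,8,2; δ0: rk 7, SNF 1^7; δ1: rk 6, SNF 1^6; δ2: rk 2, SNF 1^2
Ȟ^0 = (10 − 7) − 0 = 3, so Ȟ^0 ≅ Z^3
Ȟ^1 = (13 − 6) − 7 = 0, so Ȟ^1 ≅ 0
Ȟ^2 = (8 − 2) − 6 = 0, so Ȟ^2 ≅ 0


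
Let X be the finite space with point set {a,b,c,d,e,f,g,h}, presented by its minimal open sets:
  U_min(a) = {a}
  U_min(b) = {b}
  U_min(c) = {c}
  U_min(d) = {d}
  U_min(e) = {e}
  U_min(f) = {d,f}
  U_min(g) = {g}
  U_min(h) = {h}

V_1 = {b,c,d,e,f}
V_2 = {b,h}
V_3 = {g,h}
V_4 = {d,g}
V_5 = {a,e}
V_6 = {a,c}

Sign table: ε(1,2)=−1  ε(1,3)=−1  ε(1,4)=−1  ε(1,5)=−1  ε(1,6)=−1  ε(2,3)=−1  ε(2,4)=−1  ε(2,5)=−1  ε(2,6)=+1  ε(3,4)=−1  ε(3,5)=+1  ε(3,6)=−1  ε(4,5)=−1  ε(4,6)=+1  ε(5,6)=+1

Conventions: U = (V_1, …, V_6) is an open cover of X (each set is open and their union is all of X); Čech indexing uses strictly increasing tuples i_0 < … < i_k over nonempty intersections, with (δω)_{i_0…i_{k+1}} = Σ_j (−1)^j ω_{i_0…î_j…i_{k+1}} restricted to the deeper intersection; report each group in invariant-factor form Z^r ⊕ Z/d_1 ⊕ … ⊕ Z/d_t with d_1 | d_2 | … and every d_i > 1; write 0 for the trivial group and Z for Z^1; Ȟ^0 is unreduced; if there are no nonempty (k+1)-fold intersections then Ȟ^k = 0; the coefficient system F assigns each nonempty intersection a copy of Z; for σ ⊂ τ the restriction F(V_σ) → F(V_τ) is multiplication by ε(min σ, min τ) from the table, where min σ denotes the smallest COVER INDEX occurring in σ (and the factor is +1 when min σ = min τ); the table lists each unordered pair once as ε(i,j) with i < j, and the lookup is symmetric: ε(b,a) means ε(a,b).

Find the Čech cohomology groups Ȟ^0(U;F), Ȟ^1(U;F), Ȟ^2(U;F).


Ȟ^0 ≅ Z; Ȟ^1 ≅ Z^2; Ȟ^2 ≅ 0

nonempty intersections:
  V12={b} V14={d} V15={e} V16={c} V23={h} V34={g} V56={a}
C dims 6,7; δ0: rk 5, SNF 1^5
Ȟ^0: (6−5)−0=1 ⇒ Z
Ȟ^1: (7−0)−5=2 ⇒ Z^2
Ȟ^2: (0−0)−0=0 ⇒ 0


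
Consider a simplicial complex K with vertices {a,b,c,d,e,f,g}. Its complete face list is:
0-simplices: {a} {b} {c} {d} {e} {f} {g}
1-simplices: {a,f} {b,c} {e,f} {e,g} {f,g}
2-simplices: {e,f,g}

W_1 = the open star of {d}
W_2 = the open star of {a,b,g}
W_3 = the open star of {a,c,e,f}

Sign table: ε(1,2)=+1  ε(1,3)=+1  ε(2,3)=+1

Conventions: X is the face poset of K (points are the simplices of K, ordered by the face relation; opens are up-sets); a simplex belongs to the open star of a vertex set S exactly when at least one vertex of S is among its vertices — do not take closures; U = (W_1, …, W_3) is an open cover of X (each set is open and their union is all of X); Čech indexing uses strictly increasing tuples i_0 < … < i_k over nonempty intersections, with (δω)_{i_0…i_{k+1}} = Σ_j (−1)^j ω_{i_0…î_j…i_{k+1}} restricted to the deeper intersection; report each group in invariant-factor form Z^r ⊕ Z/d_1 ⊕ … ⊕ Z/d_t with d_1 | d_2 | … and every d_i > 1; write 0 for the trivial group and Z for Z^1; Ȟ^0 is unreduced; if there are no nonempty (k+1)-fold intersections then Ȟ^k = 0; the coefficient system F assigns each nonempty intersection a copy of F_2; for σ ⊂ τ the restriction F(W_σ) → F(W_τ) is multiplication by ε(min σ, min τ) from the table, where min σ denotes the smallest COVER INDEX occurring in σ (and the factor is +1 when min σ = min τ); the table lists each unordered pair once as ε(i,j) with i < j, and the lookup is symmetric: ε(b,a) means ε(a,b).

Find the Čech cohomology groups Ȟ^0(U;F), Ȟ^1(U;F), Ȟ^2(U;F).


cover nerve:
  W1={{d}} W2={{a},{b},{g},{a,f},{b,c},{e,g},{f,g},{e,f,g}} W3={{a},{c},{e},{f},{a,f},{b,c},{e,f},{e,g},{f,g},{e,f,g}}
  W23={{a},{a,f},{b,c},{e,g},{f,g},{e,f,g}}
C dims 3,1; δ0: rk_F2 1
Ȟ^0: (3−1)−0=2 ⇒ Z/2 ⊕ Z/2
Ȟ^1: (1−0)−1=0 ⇒ 0
Ȟ^2: (0−0)−0=0 ⇒ 0

Ȟ^0(U;F) ≅ Z/2 ⊕ Z/2, Ȟ^1(U;F) ≅ 0 and Ȟ^2(U;F) ≅ 0


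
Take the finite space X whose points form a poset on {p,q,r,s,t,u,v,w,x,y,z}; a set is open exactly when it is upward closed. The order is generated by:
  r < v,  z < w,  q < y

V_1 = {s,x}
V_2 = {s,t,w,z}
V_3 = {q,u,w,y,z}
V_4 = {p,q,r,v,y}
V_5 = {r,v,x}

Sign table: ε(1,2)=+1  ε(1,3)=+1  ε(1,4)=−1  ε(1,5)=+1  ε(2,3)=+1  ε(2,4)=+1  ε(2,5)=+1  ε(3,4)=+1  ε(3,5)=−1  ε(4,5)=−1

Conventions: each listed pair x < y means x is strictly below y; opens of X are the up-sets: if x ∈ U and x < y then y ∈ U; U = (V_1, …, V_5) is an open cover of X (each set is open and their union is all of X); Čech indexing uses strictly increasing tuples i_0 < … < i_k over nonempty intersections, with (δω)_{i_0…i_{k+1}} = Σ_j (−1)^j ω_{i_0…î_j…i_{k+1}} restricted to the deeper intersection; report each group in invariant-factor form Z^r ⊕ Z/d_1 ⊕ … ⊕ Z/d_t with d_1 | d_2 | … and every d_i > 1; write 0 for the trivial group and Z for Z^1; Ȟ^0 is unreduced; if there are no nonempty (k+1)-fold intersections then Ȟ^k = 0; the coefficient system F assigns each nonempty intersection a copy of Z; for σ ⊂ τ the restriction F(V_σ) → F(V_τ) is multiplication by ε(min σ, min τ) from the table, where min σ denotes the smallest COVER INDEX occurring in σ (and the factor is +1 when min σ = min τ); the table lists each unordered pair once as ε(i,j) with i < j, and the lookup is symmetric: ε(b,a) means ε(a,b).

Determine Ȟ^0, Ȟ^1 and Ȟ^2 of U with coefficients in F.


Ȟ^0(U;F) ≅ 0, Ȟ^1(U;F) ≅ Z/2 and Ȟ^2(U;F) ≅ 0

nerve of the cover:
  V12={s} V15={x} V23={w,z} V34={q,y} V45={r,v}
C dims 5,5; δ0: rk 5, SNF 1^4·2
Ȟ^0 = (5 − 5) − 0 = 0, so Ȟ^0 ≅ 0
Ȟ^1 = (5 − 0) − 5 = 0 plus torsion [2], so Ȟ^1 ≅ Z/2
Ȟ^2 = (0 − 0) − 0 = 0, so Ȟ^2 ≅ 0


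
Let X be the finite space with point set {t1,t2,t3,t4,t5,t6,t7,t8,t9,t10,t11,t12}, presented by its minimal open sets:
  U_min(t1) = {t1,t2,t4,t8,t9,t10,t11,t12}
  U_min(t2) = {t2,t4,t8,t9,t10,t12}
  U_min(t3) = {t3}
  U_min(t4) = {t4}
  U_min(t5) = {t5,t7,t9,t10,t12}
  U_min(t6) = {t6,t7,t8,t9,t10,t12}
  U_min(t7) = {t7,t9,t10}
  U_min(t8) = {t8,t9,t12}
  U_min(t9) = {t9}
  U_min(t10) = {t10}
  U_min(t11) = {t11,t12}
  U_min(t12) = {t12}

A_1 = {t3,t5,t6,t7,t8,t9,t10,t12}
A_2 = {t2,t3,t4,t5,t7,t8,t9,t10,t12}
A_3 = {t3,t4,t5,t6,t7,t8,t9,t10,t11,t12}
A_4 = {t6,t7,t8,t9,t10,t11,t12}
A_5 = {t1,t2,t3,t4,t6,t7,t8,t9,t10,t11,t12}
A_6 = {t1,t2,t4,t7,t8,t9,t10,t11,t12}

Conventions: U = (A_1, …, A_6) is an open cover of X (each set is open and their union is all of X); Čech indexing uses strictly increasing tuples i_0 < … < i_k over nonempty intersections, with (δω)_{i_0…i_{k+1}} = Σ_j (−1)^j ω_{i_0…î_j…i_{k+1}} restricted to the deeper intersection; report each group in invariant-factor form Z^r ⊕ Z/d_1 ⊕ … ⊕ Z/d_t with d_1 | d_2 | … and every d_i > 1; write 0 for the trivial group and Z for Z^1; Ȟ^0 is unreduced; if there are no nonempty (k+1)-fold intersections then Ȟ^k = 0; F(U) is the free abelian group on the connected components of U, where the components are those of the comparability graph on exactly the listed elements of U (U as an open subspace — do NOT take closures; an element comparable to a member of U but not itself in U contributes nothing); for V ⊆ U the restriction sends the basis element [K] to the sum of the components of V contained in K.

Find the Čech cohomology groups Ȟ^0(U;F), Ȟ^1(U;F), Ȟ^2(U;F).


Ȟ^0(U;F) ≅ Z^2, Ȟ^1(U;F) ≅ 0, Ȟ^2(U;F) ≅ 0

intersection data:
  A12={t3,t5,t7,t8,t9,t10,t12} A13={t3,t5,t6,t7,t8,t9,t10,t12} A14={t6,t7,t8,t9,t10,t12} A15={t3,t6,t7,t8,t9,t10,t12} A16={t7,t8,t9,t10,t12} A23={t3,t4,t5,t7,t8,t9,t10,t12} A24={t7,t8,t9,t10,t12} A25={t2,t3,t4,t7,t8,t9,t10,t12} A26={t2,t4,t7,t8,t9,t10,t12} A34={t6,t7,t8,t9,t10,t11,t12} A35={t3,t4,t6,t7,t8,t9,t10,t11,t12} A36={t4,t7,t8,t9,t10,t11,t12} A45={t6,t7,t8,t9,t10,t11,t12} A46={t7,t8,t9,t10,t11,t12} A56={t1,t2,t4,t7,t8,t9,t10,t11,t12}
  A123={t3,t5,t7,t8,t9,t10,t12} A124={t7,t8,t9,t10,t12} A125={t3,t7,t8,t9,t10,t12} A126={t7,t8,t9,t10,t12} A134={t6,t7,t8,t9,t10,t12} A135={t3,t6,t7,t8,t9,t10,t12} A136={t7,t8,t9,t10,t12} A145={t6,t7,t8,t9,t10,t12} A146={t7,t8,t9,t10,t12} A156={t7,t8,t9,t10,t12} A234={t7,t8,t9,t10,t12} A235={t3,t4,t7,t8,t9,t10,t12} A236={t4,t7,t8,t9,t10,t12} A245={t7,t8,t9,t10,t12} A246={t7,t8,t9,t10,t12} A256={t2,t4,t7,t8,t9,t10,t12} A345={t6,t7,t8,t9,t10,t11,t12} A346={t7,t8,t9,t10,t11,t12} A356={t4,t7,t8,t9,t10,t11,t12} A456={t7,t8,t9,t10,t11,t12}
  A1234={t7,t8,t9,t10,t12} A1235={t3,t7,t8,t9,t10,t12} A1236={t7,t8,t9,t10,t12} A1245={t7,t8,t9,t10,t12} A1246={t7,t8,t9,t10,t12} A1256={t7,t8,t9,t10,t12} A1345={t6,t7,t8,t9,t10,t12} A1346={t7,t8,t9,t10,t12} A1356={t7,t8,t9,t10,t12} A1456={t7,t8,t9,t10,t12} A2345={t7,t8,t9,t10,t12} A2346={t7,t8,t9,t10,t12} A2356={t4,t7,t8,t9,t10,t12} A2456={t7,t8,t9,t10,t12} A3456={t7,t8,t9,t10,t11,t12}
  A12345={t7,t8,t9,t10,t12} A12346={t7,t8,t9,t10,t12} A12356={t7,t8,t9,t10,t12} A12456={t7,t8,t9,t10,t12} A13456={t7,t8,t9,t10,t12} A23456={t7,t8,t9,t10,t12}
  A123456={t7,t8,t9,t10,t12}
components per intersection:
  A1: {t3} {t5,t6,t7,t8,t9,t10,t12}
  A2: {t2,t4,t5,t7,t8,t9,t10,t12} {t3}
  A3: {t3} {t4} {t5,t6,t7,t8,t9,t10,t11,t12}
  A4: {t6,t7,t8,t9,t10,t11,t12}
  A5: {t1,t2,t4,t6,t7,t8,t9,t10,t11,t12} {t3}
  A6: {t1,t2,t4,t7,t8,t9,t10,t11,t12}
  A12: {t3} {t5,t7,t8,t9,t10,t12}
  A13: {t3} {t5,t6,t7,t8,t9,t10,t12}
  A14: {t6,t7,t8,t9,t10,t12}
  A15: {t3} {t6,t7,t8,t9,t10,t12}
  A16: {t7,t8,t9,t10,t12}
  A23: {t3} {t4} {t5,t7,t8,t9,t10,t12}
  A24: {t7,t8,t9,t10,t12}
  A25: {t2,t4,t7,t8,t9,t10,t12} {t3}
  A26: {t2,t4,t7,t8,t9,t10,t12}
  A34: {t6,t7,t8,t9,t10,t11,t12}
  A35: {t3} {t4} {t6,t7,t8,t9,t10,t11,t12}
  A36: {t4} {t7,t8,t9,t10,t11,t12}
  A45: {t6,t7,t8,t9,t10,t11,t12}
  A46: {t7,t8,t9,t10,t11,t12}
  A56: {t1,t2,t4,t7,t8,t9,t10,t11,t12}
  A123: {t3} {t5,t7,t8,t9,t10,t12}
  A124: {t7,t8,t9,t10,t12}
  A125: {t3} {t7,t8,t9,t10,t12}
  A126: {t7,t8,t9,t10,t12}
  A134: {t6,t7,t8,t9,t10,t12}
  A135: {t3} {t6,t7,t8,t9,t10,t12}
  A136: {t7,t8,t9,t10,t12}
  A145: {t6,t7,t8,t9,t10,t12}
  A146: {t7,t8,t9,t10,t12}
  A156: {t7,t8,t9,t10,t12}
  A234: {t7,t8,t9,t10,t12}
  A235: {t3} {t4} {t7,t8,t9,t10,t12}
  A236: {t4} {t7,t8,t9,t10,t12}
  A245: {t7,t8,t9,t10,t12}
  A246: {t7,t8,t9,t10,t12}
  A256: {t2,t4,t7,t8,t9,t10,t12}
  A345: {t6,t7,t8,t9,t10,t11,t12}
  A346: {t7,t8,t9,t10,t11,t12}
  A356: {t4} {t7,t8,t9,t10,t11,t12}
  A456: {t7,t8,t9,t10,t11,t12}
  A1234: {t7,t8,t9,t10,t12}
  A1235: {t3} {t7,t8,t9,t10,t12}
  A1236: {t7,t8,t9,t10,t12}
  A1245: {t7,t8,t9,t10,t12}
  A1246: {t7,t8,t9,t10,t12}
  A1256: {t7,t8,t9,t10,t12}
  A1345: {t6,t7,t8,t9,t10,t12}
  A1346: {t7,t8,t9,t10,t12}
  A1356: {t7,t8,t9,t10,t12}
  A1456: {t7,t8,t9,t10,t12}
  A2345: {t7,t8,t9,t10,t12}
  A2346: {t7,t8,t9,t10,t12}
  A2356: {t4} {t7,t8,t9,t10,t12}
  A2456: {t7,t8,t9,t10,t12}
  A3456: {t7,t8,t9,t10,t11,t12}
  A12345: {t7,t8,t9,t10,t12}
  A12346: {t7,t8,t9,t10,t12}
  A12356: {t7,t8,t9,t10,t12}
  A12456: {t7,t8,t9,t10,t12}
  A13456: {t7,t8,t9,t10,t12}
  A23456: {t7,t8,t9,t10,t12}
  A123456: {t7,t8,t9,t10,t12}
C dims 11,24,27,17; δ0: rk 9, SNF 1^9; δ1: rk 15, SNF 1^15; δ2: rk 12, SNF 1^12
Ȟ^0 = (11 − 9) − 0 = 2, so Ȟ^0 ≅ Z^2
Ȟ^1 = (24 − 15) − 9 = 0, so Ȟ^1 ≅ 0
Ȟ^2 = (27 − 12) − 15 = 0, so Ȟ^2 ≅ 0


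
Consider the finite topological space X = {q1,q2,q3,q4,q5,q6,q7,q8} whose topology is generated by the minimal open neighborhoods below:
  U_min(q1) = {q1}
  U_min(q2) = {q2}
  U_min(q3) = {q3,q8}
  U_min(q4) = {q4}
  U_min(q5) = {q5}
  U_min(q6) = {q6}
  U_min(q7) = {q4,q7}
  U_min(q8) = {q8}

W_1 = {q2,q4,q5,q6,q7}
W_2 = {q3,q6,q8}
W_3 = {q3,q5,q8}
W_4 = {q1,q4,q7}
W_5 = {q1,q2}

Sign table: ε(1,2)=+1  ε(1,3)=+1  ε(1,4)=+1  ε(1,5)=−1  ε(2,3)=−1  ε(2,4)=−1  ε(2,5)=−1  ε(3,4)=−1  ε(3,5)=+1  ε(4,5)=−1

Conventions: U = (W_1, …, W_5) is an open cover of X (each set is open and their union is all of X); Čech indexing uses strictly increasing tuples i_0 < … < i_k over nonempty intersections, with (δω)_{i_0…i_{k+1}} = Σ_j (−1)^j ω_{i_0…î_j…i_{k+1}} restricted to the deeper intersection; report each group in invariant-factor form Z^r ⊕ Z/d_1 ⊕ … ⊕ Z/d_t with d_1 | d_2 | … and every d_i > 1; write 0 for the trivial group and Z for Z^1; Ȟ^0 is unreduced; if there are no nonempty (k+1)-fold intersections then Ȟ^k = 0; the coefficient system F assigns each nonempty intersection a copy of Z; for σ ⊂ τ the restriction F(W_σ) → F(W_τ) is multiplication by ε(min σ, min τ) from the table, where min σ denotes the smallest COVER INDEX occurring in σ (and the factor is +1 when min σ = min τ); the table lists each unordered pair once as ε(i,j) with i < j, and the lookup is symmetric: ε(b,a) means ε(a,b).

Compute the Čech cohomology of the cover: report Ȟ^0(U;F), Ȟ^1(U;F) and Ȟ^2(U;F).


Ȟ^0 = 0,  Ȟ^1 = Z ⊕ Z/2,  Ȟ^2 = 0

nerve simplices:
  W12={q6} W13={q5} W14={q4,q7} W15={q2} W23={q3,q8} W45={q1}
C dims 5,6; δ0: rk 5, SNF 1^4·2
degree 0: 5−5−0 = 0 → Ȟ^0 ≅ 0
degree 1: 6−0−5 = 1 plus torsion [2] → Ȟ^1 ≅ Z ⊕ Z/2
degree 2: 0−0−0 = 0 → Ȟ^2 ≅ 0


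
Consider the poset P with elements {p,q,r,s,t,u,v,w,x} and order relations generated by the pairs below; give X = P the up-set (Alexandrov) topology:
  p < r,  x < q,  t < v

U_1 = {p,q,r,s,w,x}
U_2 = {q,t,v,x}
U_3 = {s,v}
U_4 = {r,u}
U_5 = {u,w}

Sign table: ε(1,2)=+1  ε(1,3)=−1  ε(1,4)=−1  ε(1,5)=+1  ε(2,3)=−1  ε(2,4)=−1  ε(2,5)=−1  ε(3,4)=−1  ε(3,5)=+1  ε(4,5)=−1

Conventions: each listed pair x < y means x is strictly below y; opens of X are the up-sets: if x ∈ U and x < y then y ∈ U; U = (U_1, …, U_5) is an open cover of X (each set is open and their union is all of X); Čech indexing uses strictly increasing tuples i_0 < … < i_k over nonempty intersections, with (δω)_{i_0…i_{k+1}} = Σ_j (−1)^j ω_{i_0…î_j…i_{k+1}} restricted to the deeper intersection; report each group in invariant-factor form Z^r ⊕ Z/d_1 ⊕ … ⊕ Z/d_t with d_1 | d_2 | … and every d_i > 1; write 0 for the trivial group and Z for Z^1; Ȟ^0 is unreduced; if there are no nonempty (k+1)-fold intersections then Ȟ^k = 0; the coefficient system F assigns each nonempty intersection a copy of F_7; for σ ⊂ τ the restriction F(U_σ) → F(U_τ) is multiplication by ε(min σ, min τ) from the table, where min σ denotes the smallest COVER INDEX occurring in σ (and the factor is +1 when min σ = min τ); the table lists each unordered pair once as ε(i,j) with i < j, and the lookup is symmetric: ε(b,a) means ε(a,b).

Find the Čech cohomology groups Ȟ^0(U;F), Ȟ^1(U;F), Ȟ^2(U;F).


Ȟ^0 = Z/7,  Ȟ^1 = Z/7 ⊕ Z/7,  Ȟ^2 = 0

nerve simplices:
  U12={q,x} U13={s} U14={r} U15={w} U23={v} U45={u}
C dims 5,6; δ0: rk_F7 4
degree 0: 5−4−0 = 1 → Ȟ^0 ≅ Z/7
degree 1: 6−0−4 = 2 → Ȟ^1 ≅ Z/7 ⊕ Z/7
degree 2: 0−0−0 = 0 → Ȟ^2 ≅ 0


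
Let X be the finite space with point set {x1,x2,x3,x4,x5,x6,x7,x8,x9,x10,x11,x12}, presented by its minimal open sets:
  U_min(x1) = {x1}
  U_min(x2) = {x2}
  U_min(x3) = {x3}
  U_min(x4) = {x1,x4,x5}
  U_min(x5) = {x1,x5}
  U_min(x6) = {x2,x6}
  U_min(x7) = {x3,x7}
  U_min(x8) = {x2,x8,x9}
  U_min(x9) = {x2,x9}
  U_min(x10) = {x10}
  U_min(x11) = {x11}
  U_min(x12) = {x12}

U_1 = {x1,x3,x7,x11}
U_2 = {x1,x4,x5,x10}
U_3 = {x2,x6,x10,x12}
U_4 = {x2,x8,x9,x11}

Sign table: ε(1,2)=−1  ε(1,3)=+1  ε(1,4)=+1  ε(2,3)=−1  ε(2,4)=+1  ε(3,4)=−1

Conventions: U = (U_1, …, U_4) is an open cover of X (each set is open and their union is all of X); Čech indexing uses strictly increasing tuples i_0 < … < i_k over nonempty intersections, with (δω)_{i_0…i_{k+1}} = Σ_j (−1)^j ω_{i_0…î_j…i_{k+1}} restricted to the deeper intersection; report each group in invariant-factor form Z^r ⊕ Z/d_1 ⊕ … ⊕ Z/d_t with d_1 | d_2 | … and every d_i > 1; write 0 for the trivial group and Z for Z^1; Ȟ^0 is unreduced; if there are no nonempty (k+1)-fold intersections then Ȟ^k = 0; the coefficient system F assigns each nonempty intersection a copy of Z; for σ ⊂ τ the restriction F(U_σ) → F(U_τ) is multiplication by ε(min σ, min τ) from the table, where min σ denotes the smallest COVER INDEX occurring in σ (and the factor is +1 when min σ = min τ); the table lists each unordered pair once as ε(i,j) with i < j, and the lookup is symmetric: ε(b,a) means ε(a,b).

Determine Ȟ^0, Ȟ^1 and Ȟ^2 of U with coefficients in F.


Ȟ^0 = 0; Ȟ^1 = Z/2; Ȟ^2 = 0

nerve of the cover:
  U12={x1} U14={x11} U23={x10} U34={x2}
C dims 4,4; δ0: rk 4, SNF 1^3·2
Ȟ^0 = (4 − 4) − 0 = 0, so Ȟ^0 ≅ 0
Ȟ^1 = (4 − 0) − 4 = 0 plus torsion [2], so Ȟ^1 ≅ Z/2
Ȟ^2 = (0 − 0) − 0 = 0, so Ȟ^2 ≅ 0


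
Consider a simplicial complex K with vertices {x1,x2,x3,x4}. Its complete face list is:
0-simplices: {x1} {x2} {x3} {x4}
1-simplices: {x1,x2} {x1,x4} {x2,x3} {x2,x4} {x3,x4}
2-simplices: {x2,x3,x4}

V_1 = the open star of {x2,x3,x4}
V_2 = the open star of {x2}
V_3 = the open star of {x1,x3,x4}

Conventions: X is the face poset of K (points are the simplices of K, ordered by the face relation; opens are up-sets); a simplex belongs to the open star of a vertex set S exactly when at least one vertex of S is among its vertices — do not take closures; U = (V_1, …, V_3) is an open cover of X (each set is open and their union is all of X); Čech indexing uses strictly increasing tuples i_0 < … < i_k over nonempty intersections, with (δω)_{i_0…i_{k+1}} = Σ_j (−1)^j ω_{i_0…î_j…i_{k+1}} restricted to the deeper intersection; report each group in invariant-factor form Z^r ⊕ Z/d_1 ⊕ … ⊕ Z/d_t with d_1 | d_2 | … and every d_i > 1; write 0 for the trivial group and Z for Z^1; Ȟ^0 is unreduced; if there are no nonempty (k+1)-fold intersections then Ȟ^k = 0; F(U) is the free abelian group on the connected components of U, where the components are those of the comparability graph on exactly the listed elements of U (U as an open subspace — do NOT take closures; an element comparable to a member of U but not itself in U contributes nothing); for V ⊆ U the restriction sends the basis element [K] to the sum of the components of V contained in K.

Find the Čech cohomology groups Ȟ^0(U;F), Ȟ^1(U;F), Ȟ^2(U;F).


Ȟ^0 = Z; Ȟ^1 = Z; Ȟ^2 = 0

nonempty intersections:
  V1={{x2},{x3},{x4},{x1,x2},{x1,x4},{x2,x3},{x2,x4},{x3,x4},{x2,x3,x4}} V2={{x2},{x1,x2},{x2,x3},{x2,x4},{x2,x3,x4}} V3={{x1},{x3},{x4},{x1,x2},{x1,x4},{x2,x3},{x2,x4},{x3,x4},{x2,x3,x4}}
  V12={{x2},{x1,x2},{x2,x3},{x2,x4},{x2,x3,x4}} V13={{x3},{x4},{x1,x2},{x1,x4},{x2,x3},{x2,x4},{x3,x4},{x2,x3,x4}} V23={{x1,x2},{x2,x3},{x2,x4},{x2,x3,x4}}
  V123={{x1,x2},{x2,x3},{x2,x4},{x2,x3,x4}}
components per intersection:
  V1: {{x2},{x3},{x4},{x1,x2},{x1,x4},{x2,x3},{x2,x4},{x3,x4},{x2,x3,x4}}
  V2: {{x2},{x1,x2},{x2,x3},{x2,x4},{x2,x3,x4}}
  V3: {{x1},{x3},{x4},{x1,x2},{x1,x4},{x2,x3},{x2,x4},{x3,x4},{x2,x3,x4}}
  V12: {{x2},{x1,x2},{x2,x3},{x2,x4},{x2,x3,x4}}
  V13: {{x3},{x4},{x1,x4},{x2,x3},{x2,x4},{x3,x4},{x2,x3,x4}} {{x1,x2}}
  V23: {{x1,x2}} {{x2,x3},{x2,x4},{x2,x3,x4}}
  V123: {{x1,x2}} {{x2,x3},{x2,x4},{x2,x3,x4}}
C dims 3,5,2; δ0: rk 2, SNF 1^2; δ1: rk 2, SNF 1^2
Ȟ^0: (3−2)−0=1 ⇒ Z
Ȟ^1: (5−2)−2=1 ⇒ Z
Ȟ^2: (2−0)−2=0 ⇒ 0


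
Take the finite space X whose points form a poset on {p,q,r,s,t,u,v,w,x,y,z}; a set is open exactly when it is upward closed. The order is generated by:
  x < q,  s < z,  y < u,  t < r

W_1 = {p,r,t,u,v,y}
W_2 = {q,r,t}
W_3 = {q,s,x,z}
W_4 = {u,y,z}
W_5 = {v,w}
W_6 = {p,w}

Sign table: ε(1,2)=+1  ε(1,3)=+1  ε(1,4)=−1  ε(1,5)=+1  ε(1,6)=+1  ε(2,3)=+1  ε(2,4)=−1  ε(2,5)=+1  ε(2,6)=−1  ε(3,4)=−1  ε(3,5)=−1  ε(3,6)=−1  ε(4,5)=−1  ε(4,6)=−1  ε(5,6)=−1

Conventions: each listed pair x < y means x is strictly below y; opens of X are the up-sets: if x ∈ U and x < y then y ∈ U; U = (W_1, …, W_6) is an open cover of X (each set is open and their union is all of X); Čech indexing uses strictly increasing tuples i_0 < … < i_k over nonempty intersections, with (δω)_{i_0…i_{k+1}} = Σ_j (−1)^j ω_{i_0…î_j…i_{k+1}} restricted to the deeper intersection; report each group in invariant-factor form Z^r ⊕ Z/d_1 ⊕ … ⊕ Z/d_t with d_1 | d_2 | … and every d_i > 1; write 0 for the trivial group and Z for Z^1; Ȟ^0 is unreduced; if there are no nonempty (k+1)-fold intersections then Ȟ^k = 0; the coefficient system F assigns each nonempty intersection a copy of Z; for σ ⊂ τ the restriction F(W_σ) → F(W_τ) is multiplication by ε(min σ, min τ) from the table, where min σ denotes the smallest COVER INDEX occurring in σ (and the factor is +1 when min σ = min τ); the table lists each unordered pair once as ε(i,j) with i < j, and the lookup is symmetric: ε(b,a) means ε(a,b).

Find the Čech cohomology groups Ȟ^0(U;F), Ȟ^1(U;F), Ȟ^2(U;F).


cover nerve:
  W12={r,t} W14={u,y} W15={v} W16={p} W23={q} W34={z} W56={w}
C dims 6,7; δ0: rk 6, SNF 1^5·2
Ȟ^0: (6−6)−0=0 ⇒ 0
Ȟ^1: (7−0)−6=1 plus torsion [2] ⇒ Z ⊕ Z/2
Ȟ^2: (0−0)−0=0 ⇒ 0

Ȟ^0 = 0, Ȟ^1 = Z ⊕ Z/2, Ȟ^2 = 0


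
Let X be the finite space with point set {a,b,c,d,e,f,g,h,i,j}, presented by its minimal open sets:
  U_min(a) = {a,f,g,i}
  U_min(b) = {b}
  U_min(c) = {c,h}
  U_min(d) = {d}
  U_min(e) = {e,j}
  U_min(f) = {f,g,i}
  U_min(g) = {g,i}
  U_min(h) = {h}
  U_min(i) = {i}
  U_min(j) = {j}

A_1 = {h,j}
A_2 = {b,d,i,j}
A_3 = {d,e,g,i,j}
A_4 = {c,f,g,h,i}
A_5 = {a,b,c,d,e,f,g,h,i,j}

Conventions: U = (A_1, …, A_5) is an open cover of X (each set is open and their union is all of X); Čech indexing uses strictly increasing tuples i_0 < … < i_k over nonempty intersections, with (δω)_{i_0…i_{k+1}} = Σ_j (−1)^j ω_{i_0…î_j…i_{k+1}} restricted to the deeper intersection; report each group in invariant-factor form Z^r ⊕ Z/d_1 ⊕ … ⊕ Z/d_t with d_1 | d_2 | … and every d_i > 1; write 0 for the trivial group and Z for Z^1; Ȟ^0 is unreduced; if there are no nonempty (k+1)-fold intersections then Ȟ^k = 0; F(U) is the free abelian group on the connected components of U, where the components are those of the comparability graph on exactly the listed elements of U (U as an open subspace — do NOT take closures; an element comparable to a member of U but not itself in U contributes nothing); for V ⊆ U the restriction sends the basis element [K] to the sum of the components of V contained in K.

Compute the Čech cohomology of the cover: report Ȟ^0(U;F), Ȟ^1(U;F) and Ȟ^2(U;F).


Ȟ^0 ≅ Z^5, Ȟ^1 ≅ 0, Ȟ^2 ≅ 0

nonempty intersections:
  A12={j} A13={j} A14={h} A15={h,j} A23={d,i,j} A24={i} A25={b,d,i,j} A34={g,i} A35={d,e,g,i,j} A45={c,f,g,h,i}
  A123={j} A125={j} A135={j} A145={h} A234={i} A235={d,i,j} A245={i} A345={g,i}
  A1235={j} A2345={i}
components per intersection:
  A1: {h} {j}
  A2: {b} {d} {i} {j}
  A3: {d} {e,j} {g,i}
  A4: {c,h} {f,g,i}
  A5: {a,f,g,i} {b} {c,h} {d} {e,j}
  A12: {j}
  A13: {j}
  A14: {h}
  A15: {h} {j}
  A23: {d} {i} {j}
  A24: {i}
  A25: {b} {d} {i} {j}
  A34: {g,i}
  A35: {d} {e,j} {g,i}
  A45: {c,h} {f,g,i}
  A123: {j}
  A125: {j}
  A135: {j}
  A145: {h}
  A234: {i}
  A235: {d} {i} {j}
  A245: {i}
  A345: {g,i}
  A1235: {j}
  A2345: {i}
C dims 16,19,10,2; δ0: rk 11, SNF 1^11; δ1: rk 8, SNF 1^8; δ2: rk 2, SNF 1^2
Ȟ^0: (16−11)−0=5 ⇒ Z^5
Ȟ^1: (19−8)−11=0 ⇒ 0
Ȟ^2: (10−2)−8=0 ⇒ 0


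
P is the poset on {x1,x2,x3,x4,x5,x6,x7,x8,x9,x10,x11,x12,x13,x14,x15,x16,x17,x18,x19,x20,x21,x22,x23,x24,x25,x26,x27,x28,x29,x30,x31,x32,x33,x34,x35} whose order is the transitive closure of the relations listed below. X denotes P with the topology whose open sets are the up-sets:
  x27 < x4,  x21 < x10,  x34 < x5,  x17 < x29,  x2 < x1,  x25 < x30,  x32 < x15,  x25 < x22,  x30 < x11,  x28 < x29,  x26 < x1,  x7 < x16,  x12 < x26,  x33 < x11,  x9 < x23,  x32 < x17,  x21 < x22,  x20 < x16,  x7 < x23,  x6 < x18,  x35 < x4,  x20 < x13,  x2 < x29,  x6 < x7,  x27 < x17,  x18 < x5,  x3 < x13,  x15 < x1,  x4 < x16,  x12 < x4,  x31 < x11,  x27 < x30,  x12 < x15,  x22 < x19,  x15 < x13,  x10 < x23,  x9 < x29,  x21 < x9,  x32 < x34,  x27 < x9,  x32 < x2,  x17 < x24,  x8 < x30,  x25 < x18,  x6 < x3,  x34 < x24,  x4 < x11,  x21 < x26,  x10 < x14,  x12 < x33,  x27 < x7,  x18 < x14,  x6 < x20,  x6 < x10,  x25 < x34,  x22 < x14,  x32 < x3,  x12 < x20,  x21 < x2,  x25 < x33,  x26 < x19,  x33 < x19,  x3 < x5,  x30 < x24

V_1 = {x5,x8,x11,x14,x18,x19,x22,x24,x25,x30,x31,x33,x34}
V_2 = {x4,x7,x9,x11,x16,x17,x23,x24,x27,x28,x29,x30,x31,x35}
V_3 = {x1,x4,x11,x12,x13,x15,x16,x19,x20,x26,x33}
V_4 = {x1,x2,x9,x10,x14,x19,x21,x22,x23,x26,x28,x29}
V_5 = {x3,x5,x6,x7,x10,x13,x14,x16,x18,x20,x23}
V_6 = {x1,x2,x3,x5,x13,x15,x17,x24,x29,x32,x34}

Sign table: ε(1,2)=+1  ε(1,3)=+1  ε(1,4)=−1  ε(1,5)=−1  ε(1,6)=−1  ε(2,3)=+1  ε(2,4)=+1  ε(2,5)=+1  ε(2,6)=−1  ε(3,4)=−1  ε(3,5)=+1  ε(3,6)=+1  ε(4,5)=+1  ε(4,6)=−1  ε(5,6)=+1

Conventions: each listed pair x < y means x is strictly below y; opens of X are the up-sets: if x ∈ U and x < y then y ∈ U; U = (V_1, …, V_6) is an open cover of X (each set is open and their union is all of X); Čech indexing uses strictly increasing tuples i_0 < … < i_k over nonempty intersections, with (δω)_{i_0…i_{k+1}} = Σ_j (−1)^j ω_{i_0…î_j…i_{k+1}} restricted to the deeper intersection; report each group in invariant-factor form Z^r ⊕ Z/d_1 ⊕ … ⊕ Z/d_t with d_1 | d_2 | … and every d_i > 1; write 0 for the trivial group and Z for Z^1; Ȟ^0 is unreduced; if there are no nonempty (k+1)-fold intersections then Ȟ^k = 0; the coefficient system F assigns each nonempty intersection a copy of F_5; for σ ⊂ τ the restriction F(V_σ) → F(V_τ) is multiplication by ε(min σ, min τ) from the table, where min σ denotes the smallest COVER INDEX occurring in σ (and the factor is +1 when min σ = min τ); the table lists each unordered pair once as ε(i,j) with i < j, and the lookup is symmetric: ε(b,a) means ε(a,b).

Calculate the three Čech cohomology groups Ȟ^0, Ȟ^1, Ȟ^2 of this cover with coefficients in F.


nerve simplices:
  V12={x11,x24,x30,x31} V13={x11,x19,x33} V14={x14,x19,x22} V15={x5,x14,x18} V16={x5,x24,x34} V23={x4,x11,x16} V24={x9,x23,x28,x29} V25={x7,x16,x23} V26={x17,x24,x29} V34={x1,x19,x26} V35={x13,x16,x20} V36={x1,x13,x15} V45={x10,x14,x23} V46={x1,x2,x29} V56={x3,x5,x13}
  V123={x11} V126={x24} V134={x19} V145={x14} V156={x5} V235={x16} V245={x23} V246={x29} V346={x1} V356={x13}
C dims 6,15,10; δ0: rk_F5 6; δ1: rk_F5 9
degree 0: 6−6−0 = 0 → Ȟ^0 ≅ 0
degree 1: 15−9−6 = 0 → Ȟ^1 ≅ 0
degree 2: 10−0−9 = 1 → Ȟ^2 ≅ Z/5

Ȟ^0(U;F) ≅ 0,  Ȟ^1(U;F) ≅ 0,  Ȟ^2(U;F) ≅ Z/5


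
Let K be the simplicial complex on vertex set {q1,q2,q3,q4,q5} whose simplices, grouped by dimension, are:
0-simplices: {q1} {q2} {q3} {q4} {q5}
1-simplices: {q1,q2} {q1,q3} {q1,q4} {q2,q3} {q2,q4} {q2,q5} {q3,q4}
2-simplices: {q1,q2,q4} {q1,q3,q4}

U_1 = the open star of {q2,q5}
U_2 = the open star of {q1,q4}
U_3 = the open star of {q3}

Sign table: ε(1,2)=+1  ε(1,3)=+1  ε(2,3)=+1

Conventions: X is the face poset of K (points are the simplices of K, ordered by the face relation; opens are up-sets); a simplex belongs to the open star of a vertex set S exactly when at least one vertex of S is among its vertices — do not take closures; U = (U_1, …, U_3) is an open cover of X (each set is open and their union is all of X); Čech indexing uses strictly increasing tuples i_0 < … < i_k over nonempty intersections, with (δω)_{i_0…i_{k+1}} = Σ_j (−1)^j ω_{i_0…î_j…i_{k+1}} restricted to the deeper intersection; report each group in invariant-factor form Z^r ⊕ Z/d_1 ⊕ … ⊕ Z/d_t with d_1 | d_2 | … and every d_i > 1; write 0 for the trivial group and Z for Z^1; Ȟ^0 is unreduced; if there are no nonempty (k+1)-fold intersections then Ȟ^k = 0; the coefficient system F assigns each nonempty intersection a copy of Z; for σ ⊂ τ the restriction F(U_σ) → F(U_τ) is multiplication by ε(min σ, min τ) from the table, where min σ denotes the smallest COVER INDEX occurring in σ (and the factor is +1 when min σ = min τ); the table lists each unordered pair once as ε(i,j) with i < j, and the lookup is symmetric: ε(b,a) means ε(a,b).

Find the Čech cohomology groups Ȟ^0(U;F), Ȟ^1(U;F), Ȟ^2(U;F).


nonempty intersections:
  U1={{q2},{q5},{q1,q2},{q2,q3},{q2,q4},{q2,q5},{q1,q2,q4}} U2={{q1},{q4},{q1,q2},{q1,q3},{q1,q4},{q2,q4},{q3,q4},{q1,q2,q4},{q1,q3,q4}} U3={{q3},{q1,q3},{q2,q3},{q3,q4},{q1,q3,q4}}
  U12={{q1,q2},{q2,q4},{q1,q2,q4}} U13={{q2,q3}} U23={{q1,q3},{q3,q4},{q1,q3,q4}}
C dims 3,3; δ0: rk 2, SNF 1^2
Ȟ^0: (3−2)−0=1 ⇒ Z
Ȟ^1: (3−0)−2=1 ⇒ Z
Ȟ^2: (0−0)−0=0 ⇒ 0

Ȟ^0 ≅ Z,  Ȟ^1 ≅ Z,  Ȟ^2 ≅ 0


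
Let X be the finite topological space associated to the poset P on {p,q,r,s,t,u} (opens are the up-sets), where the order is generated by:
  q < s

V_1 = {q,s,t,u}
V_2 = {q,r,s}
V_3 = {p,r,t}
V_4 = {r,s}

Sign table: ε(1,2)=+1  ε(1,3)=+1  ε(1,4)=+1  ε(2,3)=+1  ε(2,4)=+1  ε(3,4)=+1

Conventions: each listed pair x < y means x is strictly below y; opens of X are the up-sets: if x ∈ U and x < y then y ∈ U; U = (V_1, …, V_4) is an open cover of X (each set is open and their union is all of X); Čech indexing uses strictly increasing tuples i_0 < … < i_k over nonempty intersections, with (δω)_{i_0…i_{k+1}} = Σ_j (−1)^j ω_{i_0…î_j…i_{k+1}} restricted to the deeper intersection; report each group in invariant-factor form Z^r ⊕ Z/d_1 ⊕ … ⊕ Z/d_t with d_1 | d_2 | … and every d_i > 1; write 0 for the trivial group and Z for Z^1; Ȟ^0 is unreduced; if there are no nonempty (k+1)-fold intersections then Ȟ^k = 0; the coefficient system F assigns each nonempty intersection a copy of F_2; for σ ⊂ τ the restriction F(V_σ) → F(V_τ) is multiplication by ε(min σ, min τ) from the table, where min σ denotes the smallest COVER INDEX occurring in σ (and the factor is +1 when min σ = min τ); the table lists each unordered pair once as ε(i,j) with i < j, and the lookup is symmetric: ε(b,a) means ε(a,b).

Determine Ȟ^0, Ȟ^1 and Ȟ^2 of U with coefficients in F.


nerve simplices:
  V12={q,s} V13={t} V14={s} V23={r} V24={r,s} V34={r}
  V124={s} V234={r}
C dims 4,6,2; δ0: rk_F2 3; δ1: rk_F2 2
degree 0: 4−3−0 = 1 → Ȟ^0 ≅ Z/2
degree 1: 6−2−3 = 1 → Ȟ^1 ≅ Z/2
degree 2: 2−0−2 = 0 → Ȟ^2 ≅ 0

Ȟ^0(U;F) ≅ Z/2, Ȟ^1(U;F) ≅ Z/2, Ȟ^2(U;F) ≅ 0


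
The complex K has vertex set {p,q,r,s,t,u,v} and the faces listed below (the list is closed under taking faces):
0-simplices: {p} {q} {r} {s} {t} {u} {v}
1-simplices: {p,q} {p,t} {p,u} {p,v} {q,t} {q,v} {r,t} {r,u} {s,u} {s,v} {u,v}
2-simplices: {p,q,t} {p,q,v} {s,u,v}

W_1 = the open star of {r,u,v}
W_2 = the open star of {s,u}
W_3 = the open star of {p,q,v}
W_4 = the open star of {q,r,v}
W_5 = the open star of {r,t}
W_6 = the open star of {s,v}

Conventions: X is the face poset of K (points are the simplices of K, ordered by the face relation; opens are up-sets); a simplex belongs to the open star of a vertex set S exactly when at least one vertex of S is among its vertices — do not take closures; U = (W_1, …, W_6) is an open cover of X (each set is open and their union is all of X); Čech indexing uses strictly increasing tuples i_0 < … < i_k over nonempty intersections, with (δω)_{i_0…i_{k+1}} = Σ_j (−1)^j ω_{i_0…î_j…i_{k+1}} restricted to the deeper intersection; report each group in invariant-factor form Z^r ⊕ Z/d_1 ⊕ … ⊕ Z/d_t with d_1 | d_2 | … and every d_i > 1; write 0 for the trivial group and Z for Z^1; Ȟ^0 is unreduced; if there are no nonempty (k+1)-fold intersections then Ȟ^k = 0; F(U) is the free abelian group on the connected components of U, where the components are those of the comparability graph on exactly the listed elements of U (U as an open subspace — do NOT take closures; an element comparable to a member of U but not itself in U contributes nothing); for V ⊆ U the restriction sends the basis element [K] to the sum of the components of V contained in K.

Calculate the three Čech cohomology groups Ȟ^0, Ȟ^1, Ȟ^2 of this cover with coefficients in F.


Ȟ^0 = Z,  Ȟ^1 = Z^2,  Ȟ^2 = 0

nonempty intersections:
  W1={{r},{u},{v},{p,u},{p,v},{q,v},{r,t},{r,u},{s,u},{s,v},{u,v},{p,q,v},{s,u,v}} W2={{s},{u},{p,u},{r,u},{s,u},{s,v},{u,v},{s,u,v}} W3={{p},{q},{v},{p,q},{p,t},{p,u},{p,v},{q,t},{q,v},{s,v},{u,v},{p,q,t},{p,q,v},{s,u,v}} W4={{q},{r},{v},{p,q},{p,v},{q,t},{q,v},{r,t},{r,u},{s,v},{u,v},{p,q,t},{p,q,v},{s,u,v}} W5={{r},{t},{p,t},{q,t},{r,t},{r,u},{p,q,t}} W6={{s},{v},{p,v},{q,v},{s,u},{s,v},{u,v},{p,q,v},{s,u,v}}
  W12={{u},{p,u},{r,u},{s,u},{s,v},{u,v},{s,u,v}} W13={{v},{p,u},{p,v},{q,v},{s,v},{u,v},{p,q,v},{s,u,v}} W14={{r},{v},{p,v},{q,v},{r,t},{r,u},{s,v},{u,v},{p,q,v},{s,u,v}} W15={{r},{r,t},{r,u}} W16={{v},{p,v},{q,v},{s,u},{s,v},{u,v},{p,q,v},{s,u,v}} W23={{p,u},{s,v},{u,v},{s,u,v}} W24={{r,u},{s,v},{u,v},{s,u,v}} W25={{r,u}} W26={{s},{s,u},{s,v},{u,v},{s,u,v}} W34={{q},{v},{p,q},{p,v},{q,t},{q,v},{s,v},{u,v},{p,q,t},{p,q,v},{s,u,v}} W35={{p,t},{q,t},{p,q,t}} W36={{v},{p,v},{q,v},{s,v},{u,v},{p,q,v},{s,u,v}} W45={{r},{q,t},{r,t},{r,u},{p,q,t}} W46={{v},{p,v},{q,v},{s,v},{u,v},{p,q,v},{s,u,v}}
  W123={{p,u},{s,v},{u,v},{s,u,v}} W124={{r,u},{s,v},{u,v},{s,u,v}} W125={{r,u}} W126={{s,u},{s,v},{u,v},{s,u,v}} W134={{v},{p,v},{q,v},{s,v},{u,v},{p,q,v},{s,u,v}} W136={{v},{p,v},{q,v},{s,v},{u,v},{p,q,v},{s,u,v}} W145={{r},{r,t},{r,u}} W146={{v},{p,v},{q,v},{s,v},{u,v},{p,q,v},{s,u,v}} W234={{s,v},{u,v},{s,u,v}} W236={{s,v},{u,v},{s,u,v}} W245={{r,u}} W246={{s,v},{u,v},{s,u,v}} W345={{q,t},{p,q,t}} W346={{v},{p,v},{q,v},{s,v},{u,v},{p,q,v},{s,u,v}}
  W1234={{s,v},{u,v},{s,u,v}} W1236={{s,v},{u,v},{s,u,v}} W1245={{r,u}} W1246={{s,v},{u,v},{s,u,v}} W1346={{v},{p,v},{q,v},{s,v},{u,v},{p,q,v},{s,u,v}} W2346={{s,v},{u,v},{s,u,v}}
  W12346={{s,v},{u,v},{s,u,v}}
components per intersection:
  W1: {{r},{u},{v},{p,u},{p,v},{q,v},{r,t},{r,u},{s,u},{s,v},{u,v},{p,q,v},{s,u,v}}
  W2: {{s},{u},{p,u},{r,u},{s,u},{s,v},{u,v},{s,u,v}}
  W3: {{p},{q},{v},{p,q},{p,t},{p,u},{p,v},{q,t},{q,v},{s,v},{u,v},{p,q,t},{p,q,v},{s,u,v}}
  W4: {{q},{v},{p,q},{p,v},{q,t},{q,v},{s,v},{u,v},{p,q,t},{p,q,v},{s,u,v}} {{r},{r,t},{r,u}}
  W5: {{r},{t},{p,t},{q,t},{r,t},{r,u},{p,q,t}}
  W6: {{s},{v},{p,v},{q,v},{s,u},{s,v},{u,v},{p,q,v},{s,u,v}}
  W12: {{u},{p,u},{r,u},{s,u},{s,v},{u,v},{s,u,v}}
  W13: {{v},{p,v},{q,v},{s,v},{u,v},{p,q,v},{s,u,v}} {{p,u}}
  W14: {{r},{r,t},{r,u}} {{v},{p,v},{q,v},{s,v},{u,v},{p,q,v},{s,u,v}}
  W15: {{r},{r,t},{r,u}}
  W16: {{v},{p,v},{q,v},{s,u},{s,v},{u,v},{p,q,v},{s,u,v}}
  W23: {{p,u}} {{s,v},{u,v},{s,u,v}}
  W24: {{r,u}} {{s,v},{u,v},{s,u,v}}
  W25: {{r,u}}
  W26: {{s},{s,u},{s,v},{u,v},{s,u,v}}
  W34: {{q},{v},{p,q},{p,v},{q,t},{q,v},{s,v},{u,v},{p,q,t},{p,q,v},{s,u,v}}
  W35: {{p,t},{q,t},{p,q,t}}
  W36: {{v},{p,v},{q,v},{s,v},{u,v},{p,q,v},{s,u,v}}
  W45: {{r},{r,t},{r,u}} {{q,t},{p,q,t}}
  W46: {{v},{p,v},{q,v},{s,v},{u,v},{p,q,v},{s,u,v}}
  W123: {{p,u}} {{s,v},{u,v},{s,u,v}}
  W124: {{r,u}} {{s,v},{u,v},{s,u,v}}
  W125: {{r,u}}
  W126: {{s,u},{s,v},{u,v},{s,u,v}}
  W134: {{v},{p,v},{q,v},{s,v},{u,v},{p,q,v},{s,u,v}}
  W136: {{v},{p,v},{q,v},{s,v},{u,v},{p,q,v},{s,u,v}}
  W145: {{r},{r,t},{r,u}}
  W146: {{v},{p,v},{q,v},{s,v},{u,v},{p,q,v},{s,u,v}}
  W234: {{s,v},{u,v},{s,u,v}}
  W236: {{s,v},{u,v},{s,u,v}}
  W245: {{r,u}}
  W246: {{s,v},{u,v},{s,u,v}}
  W345: {{q,t},{p,q,t}}
  W346: {{v},{p,v},{q,v},{s,v},{u,v},{p,q,v},{s,u,v}}
  W1234: {{s,v},{u,v},{s,u,v}}
  W1236: {{s,v},{u,v},{s,u,v}}
  W1245: {{r,u}}
  W1246: {{s,v},{u,v},{s,u,v}}
  W1346: {{v},{p,v},{q,v},{s,v},{u,v},{p,q,v},{s,u,v}}
  W2346: {{s,v},{u,v},{s,u,v}}
  W12346: {{s,v},{u,v},{s,u,v}}
C dims 7,19,16,6; δ0: rk 6, SNF 1^6; δ1: rk 11, SNF 1^11; δ2: rk 5, SNF 1^5
Ȟ^0: (7−6)−0=1 ⇒ Z
Ȟ^1: (19−11)−6=2 ⇒ Z^2
Ȟ^2: (16−5)−11=0 ⇒ 0
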